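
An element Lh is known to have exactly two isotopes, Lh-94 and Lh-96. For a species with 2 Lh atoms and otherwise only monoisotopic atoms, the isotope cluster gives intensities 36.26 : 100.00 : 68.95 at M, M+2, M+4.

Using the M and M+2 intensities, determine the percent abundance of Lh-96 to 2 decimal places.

If p is the fraction of Lh that is Lh-94, then I(M+2)/I(M) = [C(2,1)·p^1·(1−p)] / p^2 = 2·(1−p)/p = 100.00/36.26 = 2.7579
(1−p)/p = 2.7579/2 = 1.3789  ⇒  p = 1/(1 + 1.3789) = 0.4204
Lh-94: 42.04%, Lh-96: 57.96%.

57.96%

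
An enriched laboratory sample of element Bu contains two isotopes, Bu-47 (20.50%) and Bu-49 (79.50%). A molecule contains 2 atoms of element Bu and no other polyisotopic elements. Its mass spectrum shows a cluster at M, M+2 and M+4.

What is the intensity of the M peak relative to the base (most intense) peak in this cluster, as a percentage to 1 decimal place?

Term probabilities: M 0.0420, M+2 0.3260, M+4 0.6320. Base peak = M+4.
P(M+4) = C(2,2) × 0.2050^0 × 0.7950^2 = 1 × 1.0000 × 0.632025 = 0.632025 (base)
P(M) = C(2,0) × 0.2050^2 × 0.7950^0 = 1 × 0.042025 × 1.0000 = 0.042025
Relative intensity = 0.042025 / 0.632025 × 100 = 6.6

6.6%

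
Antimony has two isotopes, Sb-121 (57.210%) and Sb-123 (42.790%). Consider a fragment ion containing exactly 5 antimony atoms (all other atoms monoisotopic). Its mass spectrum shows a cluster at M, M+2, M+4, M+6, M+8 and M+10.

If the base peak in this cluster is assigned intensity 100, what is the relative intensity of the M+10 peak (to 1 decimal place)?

Term probabilities: M 0.0613, M+2 0.2292, M+4 0.3428, M+6 0.2564, M+8 0.0959, M+10 0.0143. Base peak = M+4.
P(M+4) = C(5,2) × 0.57210^3 × 0.42790^2 = 10 × 0.18724742 × 0.18309841 = 0.342847 (base)
P(M+10) = C(5,5) × 0.57210^0 × 0.42790^5 = 1 × 1.0000 × 0.01434536 = 0.014345
Relative intensity = 0.014345 / 0.342847 × 100 = 4.2

4.2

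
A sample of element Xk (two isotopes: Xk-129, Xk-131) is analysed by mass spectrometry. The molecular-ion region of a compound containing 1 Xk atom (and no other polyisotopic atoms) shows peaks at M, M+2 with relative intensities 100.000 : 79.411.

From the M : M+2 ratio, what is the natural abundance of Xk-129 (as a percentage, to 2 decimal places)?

Write p for the Xk-129 fraction. I(M+2)/I(M) = [C(1,1)·p^0·(1−p)] / p^1 = 1·(1−p)/p = 79.411/100.000 = 0.7941
(1−p)/p = 0.7941/1 = 0.7941  ⇒  p = 1/(1 + 0.7941) = 0.5574
Xk-129: 55.74%, Xk-131: 44.26%.

55.74%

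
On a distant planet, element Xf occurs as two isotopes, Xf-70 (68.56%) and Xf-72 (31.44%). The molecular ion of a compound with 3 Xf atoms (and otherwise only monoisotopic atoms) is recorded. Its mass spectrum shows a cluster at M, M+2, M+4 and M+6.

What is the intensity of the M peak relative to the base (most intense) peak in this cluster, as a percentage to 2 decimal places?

72.69%

Term probabilities: M 0.3223, M+2 0.4433, M+4 0.2033, M+6 0.0311. Base peak = M+2.
P(M+2) = C(3,1) × 0.6856^2 × 0.3144^1 = 3 × 0.47004736 × 0.3144 = 0.443349 (base)
P(M) = C(3,0) × 0.6856^3 × 0.3144^0 = 1 × 0.32226447 × 1.0000 = 0.322264
Relative intensity = 0.322264 / 0.443349 × 100 = 72.69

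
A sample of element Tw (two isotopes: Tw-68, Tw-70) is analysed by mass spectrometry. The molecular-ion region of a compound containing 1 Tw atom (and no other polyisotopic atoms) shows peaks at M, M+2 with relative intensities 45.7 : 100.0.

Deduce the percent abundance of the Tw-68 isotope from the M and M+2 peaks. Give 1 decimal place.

31.4%

Write p for the Tw-68 fraction. I(M+2)/I(M) = [C(1,1)·p^0·(1−p)] / p^1 = 1·(1−p)/p = 100.0/45.7 = 2.1882
(1−p)/p = 2.1882/1 = 2.1882  ⇒  p = 1/(1 + 2.1882) = 0.3137
Tw-68: 31.4%, Tw-70: 68.6%.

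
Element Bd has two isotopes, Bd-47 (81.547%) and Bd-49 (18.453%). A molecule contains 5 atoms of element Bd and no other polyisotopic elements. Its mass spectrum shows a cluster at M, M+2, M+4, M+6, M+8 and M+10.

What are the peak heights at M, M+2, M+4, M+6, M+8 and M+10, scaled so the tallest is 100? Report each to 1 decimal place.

Expanding (0.81547 + 0.18453)^5:
P(M) = 0.81547^5 = 0.360612
P(M+2) = 5 × 0.81547^4 × 0.18453^1 = 0.408008
P(M+4) = 10 × 0.81547^3 × 0.18453^2 = 0.184654
P(M+6) = 10 × 0.81547^2 × 0.18453^3 = 0.041785
P(M+8) = 5 × 0.81547^1 × 0.18453^4 = 0.004728
P(M+10) = 0.18453^5 = 0.000214
The M+2 peak is largest (0.408008); scaling to 100 gives 88.4 : 100.0 : 45.3 : 10.2 : 1.2 : 0.1.

88.4 : 100.0 : 45.3 : 10.2 : 1.2 : 0.1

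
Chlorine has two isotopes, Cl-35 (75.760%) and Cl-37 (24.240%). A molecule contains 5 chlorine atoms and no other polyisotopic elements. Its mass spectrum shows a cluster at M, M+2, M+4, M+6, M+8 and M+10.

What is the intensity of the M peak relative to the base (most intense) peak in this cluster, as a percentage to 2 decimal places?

Term probabilities: M 0.2496, M+2 0.3993, M+4 0.2555, M+6 0.0817, M+8 0.0131, M+10 0.0008. Base peak = M+2.
P(M+2) = C(5,1) × 0.75760^4 × 0.24240^1 = 5 × 0.32942751 × 0.2424 = 0.399266 (base)
P(M) = C(5,0) × 0.75760^5 × 0.24240^0 = 1 × 0.24957428 × 1.0000 = 0.249574
Relative intensity = 0.249574 / 0.399266 × 100 = 62.51

62.51%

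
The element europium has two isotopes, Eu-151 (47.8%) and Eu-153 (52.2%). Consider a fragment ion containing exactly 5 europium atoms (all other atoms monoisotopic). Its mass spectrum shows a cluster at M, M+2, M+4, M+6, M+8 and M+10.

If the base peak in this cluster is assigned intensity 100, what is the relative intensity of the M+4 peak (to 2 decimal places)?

(0.478 + 0.522)^5 gives M 0.0250, M+2 0.1363, M+4 0.2976, M+6 0.3250, M+8 0.1775, M+10 0.0388; the largest is M+6.
P(M+6) = C(5,3) × 0.478^2 × 0.522^3 = 10 × 0.228484 × 0.14223665 = 0.324988 (base)
P(M+4) = C(5,2) × 0.478^3 × 0.522^2 = 10 × 0.10921535 × 0.272484 = 0.297594
Relative intensity = 0.297594 / 0.324988 × 100 = 91.57

91.57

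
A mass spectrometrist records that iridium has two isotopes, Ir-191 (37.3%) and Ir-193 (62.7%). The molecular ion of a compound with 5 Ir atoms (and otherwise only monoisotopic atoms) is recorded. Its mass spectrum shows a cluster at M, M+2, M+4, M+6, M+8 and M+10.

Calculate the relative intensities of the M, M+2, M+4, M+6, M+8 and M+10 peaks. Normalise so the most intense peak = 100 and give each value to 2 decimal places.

The 5 Ir atoms are independent, so intensities follow the terms of (0.373 + 0.627)^5.
P(M) = 0.373^5 = 0.007220
P(M+2) = 5 × 0.373^4 × 0.627^1 = 0.060684
P(M+4) = 10 × 0.373^3 × 0.627^2 = 0.204015
P(M+6) = 10 × 0.373^2 × 0.627^3 = 0.342942
P(M+8) = 5 × 0.373^1 × 0.627^4 = 0.288237
P(M+10) = 0.627^5 = 0.096903
The M+6 peak is largest (0.342942); scaling to 100 gives 2.11 : 17.70 : 59.49 : 100.00 : 84.05 : 28.26.

2.11 : 17.70 : 59.49 : 100.00 : 84.05 : 28.26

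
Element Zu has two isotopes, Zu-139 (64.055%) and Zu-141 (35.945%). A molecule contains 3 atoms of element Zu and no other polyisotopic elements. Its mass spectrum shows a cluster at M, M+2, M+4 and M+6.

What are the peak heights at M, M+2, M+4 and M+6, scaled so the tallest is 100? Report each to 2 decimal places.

Expanding (0.64055 + 0.35945)^3:
P(M) = 0.64055^3 = 0.262820
P(M+2) = 3 × 0.64055^2 × 0.35945^1 = 0.442452
P(M+4) = 3 × 0.64055^1 × 0.35945^2 = 0.248285
P(M+6) = 0.35945^3 = 0.046442
The M+2 peak is largest (0.442452); scaling to 100 gives 59.40 : 100.00 : 56.12 : 10.50.

59.40 : 100.00 : 56.12 : 10.50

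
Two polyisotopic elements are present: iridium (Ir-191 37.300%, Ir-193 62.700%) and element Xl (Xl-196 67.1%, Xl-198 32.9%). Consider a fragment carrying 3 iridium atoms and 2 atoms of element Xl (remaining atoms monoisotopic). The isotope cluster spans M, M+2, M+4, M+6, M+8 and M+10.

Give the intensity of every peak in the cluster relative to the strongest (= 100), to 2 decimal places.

7.01 : 42.20 : 95.71 : 100.00 : 46.91 : 8.00

Iridium pattern (n=3): 0.05189512 : 0.26170165 : 0.43991135 : 0.24649188
Element Xl pattern (n=2): 0.450241 : 0.441518 : 0.108241
Convolve the two distributions (both contribute in 2-u steps):
  M: 0.05189512×0.450241 = 0.023365
  M+2: 0.05189512×0.441518 + 0.26170165×0.450241 = 0.140741
  M+4: 0.05189512×0.108241 + 0.26170165×0.441518 + 0.43991135×0.450241 = 0.319229
  M+6: 0.26170165×0.108241 + 0.43991135×0.441518 + 0.24649188×0.450241 = 0.333536
  M+8: 0.43991135×0.108241 + 0.24649188×0.441518 = 0.156447
  M+10: 0.24649188×0.108241 = 0.026681
Scale to base peak (0.333536) = 100: 7.01 : 42.20 : 95.71 : 100.00 : 46.91 : 8.00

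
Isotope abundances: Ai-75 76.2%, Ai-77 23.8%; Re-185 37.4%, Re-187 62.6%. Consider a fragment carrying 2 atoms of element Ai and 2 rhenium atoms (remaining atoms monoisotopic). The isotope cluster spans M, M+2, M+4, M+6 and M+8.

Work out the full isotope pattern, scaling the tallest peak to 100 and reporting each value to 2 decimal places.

20.04 : 79.60 : 100.00 : 41.61 : 5.48

Element Ai pattern (n=2): 0.580644 : 0.362712 : 0.056644
Rhenium pattern (n=2): 0.139876 : 0.468248 : 0.391876
Convolve the two distributions (both contribute in 2-u steps):
  M: 0.580644×0.139876 = 0.081218
  M+2: 0.580644×0.468248 + 0.362712×0.139876 = 0.322620
  M+4: 0.580644×0.391876 + 0.362712×0.468248 + 0.056644×0.139876 = 0.405303
  M+6: 0.362712×0.391876 + 0.056644×0.468248 = 0.168662
  M+8: 0.056644×0.391876 = 0.022197
Scale to base peak (0.405303) = 100: 20.04 : 79.60 : 100.00 : 41.61 : 5.48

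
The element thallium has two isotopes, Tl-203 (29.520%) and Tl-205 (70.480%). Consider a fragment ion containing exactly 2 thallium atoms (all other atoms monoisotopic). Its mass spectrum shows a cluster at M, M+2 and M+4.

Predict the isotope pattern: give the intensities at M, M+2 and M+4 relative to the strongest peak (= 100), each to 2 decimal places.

Each Tl atom is independently Tl-203 (p = 0.29520) or Tl-205 (q = 0.70480); the cluster is the binomial expansion (p + q)^2.
P(M) = 0.29520^2 = 0.087143
P(M+2) = 2 × 0.29520^1 × 0.70480^1 = 0.416114
P(M+4) = 0.70480^2 = 0.496743
The M+4 peak is largest (0.496743); scaling to 100 gives 17.54 : 83.77 : 100.00.

17.54 : 83.77 : 100.00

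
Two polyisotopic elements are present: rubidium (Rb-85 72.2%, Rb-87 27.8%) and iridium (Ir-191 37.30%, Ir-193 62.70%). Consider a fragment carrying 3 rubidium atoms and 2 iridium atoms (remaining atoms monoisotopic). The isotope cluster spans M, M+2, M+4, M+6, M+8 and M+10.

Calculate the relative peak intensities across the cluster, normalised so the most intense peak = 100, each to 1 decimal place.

14.0 : 63.1 : 100.0 : 67.3 : 20.3 : 2.3

Rubidium pattern (n=3): 0.37636705 : 0.43475086 : 0.16739714 : 0.02148495
Iridium pattern (n=2): 0.139129 : 0.467742 : 0.393129
Convolve the two distributions (both contribute in 2-u steps):
  M: 0.37636705×0.139129 = 0.052364
  M+2: 0.37636705×0.467742 + 0.43475086×0.139129 = 0.236529
  M+4: 0.37636705×0.393129 + 0.43475086×0.467742 + 0.16739714×0.139129 = 0.374602
  M+6: 0.43475086×0.393129 + 0.16739714×0.467742 + 0.02148495×0.139129 = 0.252201
  M+8: 0.16739714×0.393129 + 0.02148495×0.467742 = 0.075858
  M+10: 0.02148495×0.393129 = 0.008446
Scale to base peak (0.374602) = 100: 14.0 : 63.1 : 100.0 : 67.3 : 20.3 : 2.3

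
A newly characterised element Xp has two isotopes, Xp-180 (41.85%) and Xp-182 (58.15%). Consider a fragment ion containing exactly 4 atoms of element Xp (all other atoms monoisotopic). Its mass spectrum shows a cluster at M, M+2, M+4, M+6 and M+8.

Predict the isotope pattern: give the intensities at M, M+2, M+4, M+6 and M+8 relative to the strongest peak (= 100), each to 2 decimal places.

8.63 : 47.98 : 100.00 : 92.63 : 32.18

Expanding (0.4185 + 0.5815)^4:
P(M) = 0.4185^4 = 0.030675
P(M+2) = 4 × 0.4185^3 × 0.5815^1 = 0.170489
P(M+4) = 6 × 0.4185^2 × 0.5815^2 = 0.355338
P(M+6) = 4 × 0.4185^1 × 0.5815^3 = 0.329158
P(M+8) = 0.5815^4 = 0.114340
The M+4 peak is largest (0.355338); scaling to 100 gives 8.63 : 47.98 : 100.00 : 92.63 : 32.18.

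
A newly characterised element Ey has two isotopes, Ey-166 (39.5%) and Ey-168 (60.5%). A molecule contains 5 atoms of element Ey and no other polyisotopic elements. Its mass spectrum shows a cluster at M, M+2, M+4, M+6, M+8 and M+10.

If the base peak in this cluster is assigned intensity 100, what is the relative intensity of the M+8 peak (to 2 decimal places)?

76.58

(0.395 + 0.605)^5 gives M 0.0096, M+2 0.0736, M+4 0.2256, M+6 0.3455, M+8 0.2646, M+10 0.0811; the largest is M+6.
P(M+6) = C(5,3) × 0.395^2 × 0.605^3 = 10 × 0.156025 × 0.22144512 = 0.345510 (base)
P(M+8) = C(5,4) × 0.395^1 × 0.605^4 = 5 × 0.3950 × 0.1339743 = 0.264599
Relative intensity = 0.264599 / 0.345510 × 100 = 76.58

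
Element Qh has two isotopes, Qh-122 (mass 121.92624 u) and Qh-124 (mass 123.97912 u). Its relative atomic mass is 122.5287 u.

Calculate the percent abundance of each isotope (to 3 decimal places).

Qh-122: 70.653%, Qh-124: 29.347%

Writing the weighted mean with unknown fraction x of Qh-122:
121.92624·x + 123.97912·(1 − x) = 122.5287
(121.92624 − 123.97912)·x = 122.5287 − 123.97912
x = -1.45042 / -2.05288 = 0.70653 → 70.653% Qh-122, 29.347% Qh-124.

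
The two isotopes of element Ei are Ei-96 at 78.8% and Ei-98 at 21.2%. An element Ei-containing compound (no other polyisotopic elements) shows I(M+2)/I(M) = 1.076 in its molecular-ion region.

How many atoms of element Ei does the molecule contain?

4

The M+2/M ratio from n Ei atoms is n · q/p = n · 0.212/0.788.
n = 1.076 × 0.788/0.212 = 4.00 ≈ 4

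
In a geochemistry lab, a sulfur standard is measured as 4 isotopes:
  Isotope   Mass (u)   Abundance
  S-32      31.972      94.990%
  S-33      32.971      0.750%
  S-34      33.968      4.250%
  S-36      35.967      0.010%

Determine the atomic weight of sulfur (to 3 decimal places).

32.065 u

Weight each isotope mass by its fractional abundance: 0.94990 × 31.972 + 0.00750 × 32.971 + 0.04250 × 33.968 + 0.00010 × 35.967
= 30.3702 + 0.2473 + 1.4436 + 0.0036 = 32.0647 u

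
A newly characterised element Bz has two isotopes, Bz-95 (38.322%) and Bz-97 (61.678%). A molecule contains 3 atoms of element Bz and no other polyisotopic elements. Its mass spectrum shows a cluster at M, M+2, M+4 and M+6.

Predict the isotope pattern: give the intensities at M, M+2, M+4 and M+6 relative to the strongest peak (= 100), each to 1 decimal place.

The 3 Bz atoms are independent, so intensities follow the terms of (0.38322 + 0.61678)^3.
P(M) = 0.38322^3 = 0.056279
P(M+2) = 3 × 0.38322^2 × 0.61678^1 = 0.271736
P(M+4) = 3 × 0.38322^1 × 0.61678^2 = 0.437351
P(M+6) = 0.61678^3 = 0.234634
The M+4 peak is largest (0.437351); scaling to 100 gives 12.9 : 62.1 : 100.0 : 53.6.

12.9 : 62.1 : 100.0 : 53.6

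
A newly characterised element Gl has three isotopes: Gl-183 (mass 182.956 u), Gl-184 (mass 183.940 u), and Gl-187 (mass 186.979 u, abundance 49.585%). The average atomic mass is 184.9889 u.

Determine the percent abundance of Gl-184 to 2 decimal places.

3.87%

Let x and y be the fractions of Gl-183 and Gl-184. Then x + y = 1 − 0.49585 = 0.50415 and 182.956x + 183.940y = 184.9889 − 0.49585×186.979 = 92.27536285.
Substituting: 182.956x + 183.940(0.50415 − x) = 92.27536285
(182.956 − 183.940)x = -0.45798815  ⇒  x = 0.46544, y = 0.03871
Gl-183: 46.54%, Gl-184: 3.87%.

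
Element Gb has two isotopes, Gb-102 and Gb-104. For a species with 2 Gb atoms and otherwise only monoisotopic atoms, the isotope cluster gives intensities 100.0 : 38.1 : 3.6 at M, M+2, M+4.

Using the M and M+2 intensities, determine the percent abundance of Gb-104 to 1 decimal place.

Write p for the Gb-102 fraction. I(M+2)/I(M) = [C(2,1)·p^1·(1−p)] / p^2 = 2·(1−p)/p = 38.1/100.0 = 0.3810
(1−p)/p = 0.3810/2 = 0.1905  ⇒  p = 1/(1 + 0.1905) = 0.8400
Gb-102: 84.0%, Gb-104: 16.0%.

16.0%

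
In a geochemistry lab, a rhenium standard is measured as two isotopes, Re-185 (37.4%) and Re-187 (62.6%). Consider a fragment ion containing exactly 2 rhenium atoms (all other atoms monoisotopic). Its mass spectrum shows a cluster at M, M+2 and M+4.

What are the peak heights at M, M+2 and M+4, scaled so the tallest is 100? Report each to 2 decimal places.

29.87 : 100.00 : 83.69

Each Re atom is independently Re-185 (p = 0.374) or Re-187 (q = 0.626); the cluster is the binomial expansion (p + q)^2.
P(M) = 0.374^2 = 0.139876
P(M+2) = 2 × 0.374^1 × 0.626^1 = 0.468248
P(M+4) = 0.626^2 = 0.391876
The M+2 peak is largest (0.468248); scaling to 100 gives 29.87 : 100.00 : 83.69.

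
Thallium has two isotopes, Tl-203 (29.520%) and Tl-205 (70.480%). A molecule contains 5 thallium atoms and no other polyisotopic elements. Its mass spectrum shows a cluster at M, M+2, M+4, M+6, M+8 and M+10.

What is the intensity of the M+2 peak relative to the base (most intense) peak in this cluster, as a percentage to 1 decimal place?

(0.29520 + 0.70480)^5 gives M 0.0022, M+2 0.0268, M+4 0.1278, M+6 0.3051, M+8 0.3642, M+10 0.1739; the largest is M+8.
P(M+8) = C(5,4) × 0.29520^1 × 0.70480^4 = 5 × 0.2952 × 0.24675365 = 0.364208 (base)
P(M+2) = C(5,1) × 0.29520^4 × 0.70480^1 = 5 × 0.00759391 × 0.7048 = 0.026761
Relative intensity = 0.026761 / 0.364208 × 100 = 7.3

7.3%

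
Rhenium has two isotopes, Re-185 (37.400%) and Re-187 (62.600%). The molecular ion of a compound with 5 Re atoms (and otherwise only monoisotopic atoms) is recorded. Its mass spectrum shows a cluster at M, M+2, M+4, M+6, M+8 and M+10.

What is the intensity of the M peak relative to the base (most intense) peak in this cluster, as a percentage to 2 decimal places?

Binomial terms of (0.37400 + 0.62600)^5: M 0.0073, M+2 0.0612, M+4 0.2050, M+6 0.3431, M+8 0.2872, M+10 0.0961 → M+6 is the base peak.
P(M+6) = C(5,3) × 0.37400^2 × 0.62600^3 = 10 × 0.139876 × 0.24531438 = 0.343136 (base)
P(M) = C(5,0) × 0.37400^5 × 0.62600^0 = 1 × 0.00731742 × 1.0000 = 0.007317
Relative intensity = 0.007317 / 0.343136 × 100 = 2.13

2.13%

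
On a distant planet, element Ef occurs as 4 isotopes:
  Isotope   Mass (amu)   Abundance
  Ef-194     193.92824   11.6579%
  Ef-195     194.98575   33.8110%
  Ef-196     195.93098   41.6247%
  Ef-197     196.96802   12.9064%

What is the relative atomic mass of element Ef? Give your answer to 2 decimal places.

Weight each isotope mass by its fractional abundance: 0.116579 × 193.92824 + 0.338110 × 194.98575 + 0.416247 × 195.93098 + 0.129064 × 196.96802
= 22.607960 + 65.926632 + 81.555683 + 25.421481 = 195.511756 amu

195.51 amu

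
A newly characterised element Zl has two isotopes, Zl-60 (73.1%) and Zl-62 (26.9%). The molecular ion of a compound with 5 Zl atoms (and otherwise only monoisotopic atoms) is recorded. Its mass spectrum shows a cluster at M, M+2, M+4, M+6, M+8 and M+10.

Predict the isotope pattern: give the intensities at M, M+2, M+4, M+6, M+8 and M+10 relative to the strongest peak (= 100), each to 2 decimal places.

54.35 : 100.00 : 73.60 : 27.08 : 4.98 : 0.37

The 5 Zl atoms are independent, so intensities follow the terms of (0.731 + 0.269)^5.
P(M) = 0.731^5 = 0.208731
P(M+2) = 5 × 0.731^4 × 0.269^1 = 0.384054
P(M+4) = 10 × 0.731^3 × 0.269^2 = 0.282655
P(M+6) = 10 × 0.731^2 × 0.269^3 = 0.104014
P(M+8) = 5 × 0.731^1 × 0.269^4 = 0.019138
P(M+10) = 0.269^5 = 0.001409
The M+2 peak is largest (0.384054); scaling to 100 gives 54.35 : 100.00 : 73.60 : 27.08 : 4.98 : 0.37.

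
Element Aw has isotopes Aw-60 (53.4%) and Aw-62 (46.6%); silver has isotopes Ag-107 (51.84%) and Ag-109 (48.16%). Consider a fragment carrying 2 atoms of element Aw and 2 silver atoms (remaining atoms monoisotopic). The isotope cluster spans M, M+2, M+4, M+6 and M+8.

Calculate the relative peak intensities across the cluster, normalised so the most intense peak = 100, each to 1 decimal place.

20.5 : 74.0 : 100.0 : 60.0 : 13.5

Element Aw pattern (n=2): 0.285156 : 0.497688 : 0.217156
Silver pattern (n=2): 0.26873856 : 0.49932288 : 0.23193856
Convolve the two distributions (both contribute in 2-u steps):
  M: 0.285156×0.26873856 = 0.076632
  M+2: 0.285156×0.49932288 + 0.497688×0.26873856 = 0.276133
  M+4: 0.285156×0.23193856 + 0.497688×0.49932288 + 0.217156×0.26873856 = 0.373004
  M+6: 0.497688×0.23193856 + 0.217156×0.49932288 = 0.223864
  M+8: 0.217156×0.23193856 = 0.050367
Scale to base peak (0.373004) = 100: 20.5 : 74.0 : 100.0 : 60.0 : 13.5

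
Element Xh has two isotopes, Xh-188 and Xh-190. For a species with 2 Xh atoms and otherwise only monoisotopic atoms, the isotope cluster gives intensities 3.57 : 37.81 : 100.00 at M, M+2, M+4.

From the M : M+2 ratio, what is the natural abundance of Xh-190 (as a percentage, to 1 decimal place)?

84.1%

Write p for the Xh-188 fraction. I(M+2)/I(M) = [C(2,1)·p^1·(1−p)] / p^2 = 2·(1−p)/p = 37.81/3.57 = 10.5910
(1−p)/p = 10.5910/2 = 5.2955  ⇒  p = 1/(1 + 5.2955) = 0.1588
Xh-188: 15.9%, Xh-190: 84.1%.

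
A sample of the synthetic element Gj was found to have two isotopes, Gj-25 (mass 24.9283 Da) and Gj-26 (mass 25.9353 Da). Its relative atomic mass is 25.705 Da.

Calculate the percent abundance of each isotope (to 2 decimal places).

Writing the weighted mean with unknown fraction x of Gj-25:
24.9283·x + 25.9353·(1 − x) = 25.705
(24.9283 − 25.9353)·x = 25.705 − 25.9353
x = -0.2303 / -1.0070 = 0.22870 → 22.87% Gj-25, 77.13% Gj-26.

Gj-25: 22.87%, Gj-26: 77.13%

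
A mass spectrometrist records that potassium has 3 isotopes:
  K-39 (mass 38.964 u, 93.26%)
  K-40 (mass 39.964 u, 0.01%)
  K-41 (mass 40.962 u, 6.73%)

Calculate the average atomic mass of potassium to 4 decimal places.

Average mass = Σ (abundance × isotope mass) = 0.9326 × 38.964 + 0.0001 × 39.964 + 0.0673 × 40.962
= 36.33783 + 0.00400 + 2.75674 = 39.09857 u

39.0986 u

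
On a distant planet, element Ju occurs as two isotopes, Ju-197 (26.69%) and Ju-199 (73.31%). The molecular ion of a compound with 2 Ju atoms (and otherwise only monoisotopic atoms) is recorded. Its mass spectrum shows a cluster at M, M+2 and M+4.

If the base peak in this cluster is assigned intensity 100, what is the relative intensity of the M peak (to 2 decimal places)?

13.25

Binomial terms of (0.2669 + 0.7331)^2: M 0.0712, M+2 0.3913, M+4 0.5374 → M+4 is the base peak.
P(M+4) = C(2,2) × 0.2669^0 × 0.7331^2 = 1 × 1.0000 × 0.53743561 = 0.537436 (base)
P(M) = C(2,0) × 0.2669^2 × 0.7331^0 = 1 × 0.07123561 × 1.0000 = 0.071236
Relative intensity = 0.071236 / 0.537436 × 100 = 13.25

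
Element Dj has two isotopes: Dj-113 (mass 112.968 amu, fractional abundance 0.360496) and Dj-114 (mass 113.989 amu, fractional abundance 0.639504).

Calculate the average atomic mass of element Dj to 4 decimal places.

Weight each isotope mass by its fractional abundance: 0.360496 × 112.968 + 0.639504 × 113.989
= 40.72451 + 72.89642 = 113.62093 amu

113.6209 amu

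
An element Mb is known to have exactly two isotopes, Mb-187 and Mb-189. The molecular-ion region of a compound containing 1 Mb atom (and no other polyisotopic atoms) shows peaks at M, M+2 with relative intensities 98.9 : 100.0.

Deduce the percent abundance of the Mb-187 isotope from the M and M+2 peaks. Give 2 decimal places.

49.72%

If p is the fraction of Mb that is Mb-187, then I(M+2)/I(M) = [C(1,1)·p^0·(1−p)] / p^1 = 1·(1−p)/p = 100.0/98.9 = 1.0111
(1−p)/p = 1.0111/1 = 1.0111  ⇒  p = 1/(1 + 1.0111) = 0.4972
Mb-187: 49.72%, Mb-189: 50.28%.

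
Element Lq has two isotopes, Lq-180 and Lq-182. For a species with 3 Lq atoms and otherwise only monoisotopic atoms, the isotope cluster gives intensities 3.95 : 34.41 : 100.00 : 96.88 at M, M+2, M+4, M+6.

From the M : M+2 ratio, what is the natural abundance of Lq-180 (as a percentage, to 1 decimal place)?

Let p = fractional abundance of Lq-180. I(M+2)/I(M) = [C(3,1)·p^2·(1−p)] / p^3 = 3·(1−p)/p = 34.41/3.95 = 8.7114
(1−p)/p = 8.7114/3 = 2.9038  ⇒  p = 1/(1 + 2.9038) = 0.2562
Lq-180: 25.6%, Lq-182: 74.4%.

25.6%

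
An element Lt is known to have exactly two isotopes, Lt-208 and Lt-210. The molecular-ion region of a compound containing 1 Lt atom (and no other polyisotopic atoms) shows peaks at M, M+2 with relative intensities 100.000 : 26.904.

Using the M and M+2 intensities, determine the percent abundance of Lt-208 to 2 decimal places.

78.80%

Let p = fractional abundance of Lt-208. I(M+2)/I(M) = [C(1,1)·p^0·(1−p)] / p^1 = 1·(1−p)/p = 26.904/100.000 = 0.2690
(1−p)/p = 0.2690/1 = 0.2690  ⇒  p = 1/(1 + 0.2690) = 0.7880
Lt-208: 78.80%, Lt-210: 21.20%.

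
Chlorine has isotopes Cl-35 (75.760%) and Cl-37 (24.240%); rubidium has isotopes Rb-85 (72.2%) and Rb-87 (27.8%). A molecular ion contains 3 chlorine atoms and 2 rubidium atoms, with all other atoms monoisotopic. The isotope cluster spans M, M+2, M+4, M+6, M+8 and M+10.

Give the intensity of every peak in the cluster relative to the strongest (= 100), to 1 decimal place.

Chlorine pattern (n=3): 0.4348304 : 0.41738208 : 0.13354464 : 0.01424288
Rubidium pattern (n=2): 0.521284 : 0.401432 : 0.077284
Convolve the two distributions (both contribute in 2-u steps):
  M: 0.4348304×0.521284 = 0.226670
  M+2: 0.4348304×0.401432 + 0.41738208×0.521284 = 0.392129
  M+4: 0.4348304×0.077284 + 0.41738208×0.401432 + 0.13354464×0.521284 = 0.270771
  M+6: 0.41738208×0.077284 + 0.13354464×0.401432 + 0.01424288×0.521284 = 0.093291
  M+8: 0.13354464×0.077284 + 0.01424288×0.401432 = 0.016038
  M+10: 0.01424288×0.077284 = 0.001101
Scale to base peak (0.392129) = 100: 57.8 : 100.0 : 69.1 : 23.8 : 4.1 : 0.3

57.8 : 100.0 : 69.1 : 23.8 : 4.1 : 0.3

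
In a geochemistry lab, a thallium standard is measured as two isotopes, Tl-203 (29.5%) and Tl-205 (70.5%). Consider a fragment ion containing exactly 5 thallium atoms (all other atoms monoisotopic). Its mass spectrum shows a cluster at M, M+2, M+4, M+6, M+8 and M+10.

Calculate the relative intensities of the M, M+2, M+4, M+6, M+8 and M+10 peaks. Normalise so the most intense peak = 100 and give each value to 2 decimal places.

0.61 : 7.33 : 35.02 : 83.69 : 100.00 : 47.80

Expanding (0.295 + 0.705)^5:
P(M) = 0.295^5 = 0.002234
P(M+2) = 5 × 0.295^4 × 0.705^1 = 0.026696
P(M+4) = 10 × 0.295^3 × 0.705^2 = 0.127598
P(M+6) = 10 × 0.295^2 × 0.705^3 = 0.304938
P(M+8) = 5 × 0.295^1 × 0.705^4 = 0.364375
P(M+10) = 0.705^5 = 0.174159
The M+8 peak is largest (0.364375); scaling to 100 gives 0.61 : 7.33 : 35.02 : 83.69 : 100.00 : 47.80.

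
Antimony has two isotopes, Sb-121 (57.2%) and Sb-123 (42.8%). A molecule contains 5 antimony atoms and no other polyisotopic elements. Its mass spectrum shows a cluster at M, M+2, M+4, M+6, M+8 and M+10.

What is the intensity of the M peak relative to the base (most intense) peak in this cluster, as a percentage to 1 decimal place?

17.9%

(0.572 + 0.428)^5 gives M 0.0612, M+2 0.2291, M+4 0.3428, M+6 0.2565, M+8 0.0960, M+10 0.0144; the largest is M+4.
P(M+4) = C(5,2) × 0.572^3 × 0.428^2 = 10 × 0.18714925 × 0.183184 = 0.342827 (base)
P(M) = C(5,0) × 0.572^5 × 0.428^0 = 1 × 0.06123224 × 1.0000 = 0.061232
Relative intensity = 0.061232 / 0.342827 × 100 = 17.9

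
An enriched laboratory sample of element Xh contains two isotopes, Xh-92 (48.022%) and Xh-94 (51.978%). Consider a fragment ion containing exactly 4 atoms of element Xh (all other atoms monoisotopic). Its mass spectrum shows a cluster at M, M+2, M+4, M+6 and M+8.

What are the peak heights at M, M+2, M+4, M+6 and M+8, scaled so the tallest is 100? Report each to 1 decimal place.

Expanding (0.48022 + 0.51978)^4:
P(M) = 0.48022^4 = 0.053182
P(M+2) = 4 × 0.48022^3 × 0.51978^1 = 0.230250
P(M+4) = 6 × 0.48022^2 × 0.51978^2 = 0.373827
P(M+6) = 4 × 0.48022^1 × 0.51978^3 = 0.269748
P(M+8) = 0.51978^4 = 0.072993
The M+4 peak is largest (0.373827); scaling to 100 gives 14.2 : 61.6 : 100.0 : 72.2 : 19.5.

14.2 : 61.6 : 100.0 : 72.2 : 19.5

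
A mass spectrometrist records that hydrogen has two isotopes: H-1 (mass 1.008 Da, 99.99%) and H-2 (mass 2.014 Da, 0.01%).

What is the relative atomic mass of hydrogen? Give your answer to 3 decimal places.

Ar = Σ fᵢ·mᵢ = 0.9999 × 1.008 + 0.0001 × 2.014
= 1.0079 + 0.0002 = 1.0081 Da

1.008 Da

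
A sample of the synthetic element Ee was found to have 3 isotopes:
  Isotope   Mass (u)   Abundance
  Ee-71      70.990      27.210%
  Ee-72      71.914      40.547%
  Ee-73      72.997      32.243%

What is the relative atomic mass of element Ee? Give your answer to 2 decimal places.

72.01 u

The abundance-weighted mean is 0.27210 × 70.990 + 0.40547 × 71.914 + 0.32243 × 72.997
= 19.3164 + 29.1590 + 23.5364 = 72.0118 u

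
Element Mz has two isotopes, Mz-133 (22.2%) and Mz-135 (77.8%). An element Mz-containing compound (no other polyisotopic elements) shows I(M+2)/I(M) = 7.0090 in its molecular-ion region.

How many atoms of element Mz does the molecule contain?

2

For n independent Mz atoms, I(M+2)/I(M) = n · (abundance Mz-135) / (abundance Mz-133) = n · 0.778/0.222.
n = 7.0090 × 0.222/0.778 = 2.00 ≈ 2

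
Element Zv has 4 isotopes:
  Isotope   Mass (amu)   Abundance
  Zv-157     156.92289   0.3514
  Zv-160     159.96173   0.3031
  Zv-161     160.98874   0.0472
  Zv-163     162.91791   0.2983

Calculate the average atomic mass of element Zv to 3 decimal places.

159.824 amu

Average mass = Σ (abundance × isotope mass) = 0.3514 × 156.92289 + 0.3031 × 159.96173 + 0.0472 × 160.98874 + 0.2983 × 162.91791
= 55.142704 + 48.484400 + 7.598669 + 48.598413 = 159.824186 amu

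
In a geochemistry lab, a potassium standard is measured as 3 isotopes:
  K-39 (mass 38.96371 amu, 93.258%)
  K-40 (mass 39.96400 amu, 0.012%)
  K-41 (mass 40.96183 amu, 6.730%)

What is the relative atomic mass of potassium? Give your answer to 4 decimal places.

39.0983 amu

Average mass = Σ (abundance × isotope mass) = 0.93258 × 38.96371 + 0.00012 × 39.96400 + 0.06730 × 40.96183
= 36.336777 + 0.004796 + 2.756731 = 39.098304 amu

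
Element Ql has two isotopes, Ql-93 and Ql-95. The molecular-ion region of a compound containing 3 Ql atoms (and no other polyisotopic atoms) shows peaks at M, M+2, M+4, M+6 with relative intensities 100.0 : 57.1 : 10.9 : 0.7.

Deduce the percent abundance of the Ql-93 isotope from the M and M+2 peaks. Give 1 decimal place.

84.0%

Let p = fractional abundance of Ql-93. I(M+2)/I(M) = [C(3,1)·p^2·(1−p)] / p^3 = 3·(1−p)/p = 57.1/100.0 = 0.5710
(1−p)/p = 0.5710/3 = 0.1903  ⇒  p = 1/(1 + 0.1903) = 0.8401
Ql-93: 84.0%, Ql-95: 16.0%.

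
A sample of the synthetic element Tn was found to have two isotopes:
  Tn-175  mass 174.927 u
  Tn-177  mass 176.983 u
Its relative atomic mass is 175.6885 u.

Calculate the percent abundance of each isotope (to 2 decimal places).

With x = fraction of Tn-175 (so Tn-177 is 1 − x):
174.927·x + 176.983·(1 − x) = 175.6885
(174.927 − 176.983)·x = 175.6885 − 176.983
x = -1.2945 / -2.056 = 0.62962 → 62.96% Tn-175, 37.04% Tn-177.

Tn-175: 62.96%, Tn-177: 37.04%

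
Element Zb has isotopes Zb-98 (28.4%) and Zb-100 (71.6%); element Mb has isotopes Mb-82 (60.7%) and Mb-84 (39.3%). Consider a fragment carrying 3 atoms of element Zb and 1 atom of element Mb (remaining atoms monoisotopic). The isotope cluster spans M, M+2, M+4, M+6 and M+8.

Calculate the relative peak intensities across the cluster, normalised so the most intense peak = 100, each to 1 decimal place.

3.5 : 28.9 : 84.5 : 100.0 : 36.6

Element Zb pattern (n=3): 0.0229063 : 0.17324909 : 0.43678291 : 0.3670617
Element Mb pattern (n=1): 0.6070 : 0.3930
Convolve the two distributions (both contribute in 2-u steps):
  M: 0.0229063×0.6070 = 0.013904
  M+2: 0.0229063×0.3930 + 0.17324909×0.6070 = 0.114164
  M+4: 0.17324909×0.3930 + 0.43678291×0.6070 = 0.333214
  M+6: 0.43678291×0.3930 + 0.3670617×0.6070 = 0.394462
  M+8: 0.3670617×0.3930 = 0.144255
Scale to base peak (0.394462) = 100: 3.5 : 28.9 : 84.5 : 100.0 : 36.6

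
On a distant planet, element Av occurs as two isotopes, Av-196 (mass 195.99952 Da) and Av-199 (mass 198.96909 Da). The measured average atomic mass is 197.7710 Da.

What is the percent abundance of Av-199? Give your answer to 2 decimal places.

Writing the weighted mean with unknown fraction x of Av-196:
195.99952·x + 198.96909·(1 − x) = 197.7710
(195.99952 − 198.96909)·x = 197.7710 − 198.96909
x = -1.19809 / -2.96957 = 0.40346 → 40.35% Av-196, 59.65% Av-199.

59.65%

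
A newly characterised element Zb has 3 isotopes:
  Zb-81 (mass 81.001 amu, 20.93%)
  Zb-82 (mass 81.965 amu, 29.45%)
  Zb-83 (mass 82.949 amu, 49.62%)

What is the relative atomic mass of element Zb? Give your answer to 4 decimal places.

Ar = Σ fᵢ·mᵢ = 0.2093 × 81.001 + 0.2945 × 81.965 + 0.4962 × 82.949
= 16.95351 + 24.13869 + 41.15929 = 82.25149 amu

82.2515 amu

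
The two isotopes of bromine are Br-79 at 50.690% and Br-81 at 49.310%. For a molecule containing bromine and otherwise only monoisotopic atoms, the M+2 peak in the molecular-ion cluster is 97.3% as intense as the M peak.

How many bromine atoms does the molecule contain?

The M+2/M ratio from n Br atoms is n · q/p = n · 0.49310/0.50690.
n = 0.973 × 0.50690/0.49310 = 1.00 ≈ 1

1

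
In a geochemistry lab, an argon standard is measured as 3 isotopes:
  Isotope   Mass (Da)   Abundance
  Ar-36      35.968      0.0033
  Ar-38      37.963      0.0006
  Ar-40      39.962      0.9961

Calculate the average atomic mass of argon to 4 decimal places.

Ar = Σ fᵢ·mᵢ = 0.0033 × 35.968 + 0.0006 × 37.963 + 0.9961 × 39.962
= 0.11869 + 0.02278 + 39.80615 = 39.94762 Da

39.9476 Da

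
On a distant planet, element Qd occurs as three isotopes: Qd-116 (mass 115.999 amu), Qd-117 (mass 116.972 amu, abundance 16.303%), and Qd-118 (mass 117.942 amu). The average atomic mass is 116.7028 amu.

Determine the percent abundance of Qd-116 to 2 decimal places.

55.64%

The remaining 83.697% is split between Qd-116 (fraction x) and Qd-118 (fraction 0.83697 − x).
Substituting: 115.999x + 117.942(0.83697 − x) = 97.63285484
(115.999 − 117.942)x = -1.0810609  ⇒  x = 0.55639, y = 0.28058
Qd-116: 55.64%, Qd-118: 28.06%.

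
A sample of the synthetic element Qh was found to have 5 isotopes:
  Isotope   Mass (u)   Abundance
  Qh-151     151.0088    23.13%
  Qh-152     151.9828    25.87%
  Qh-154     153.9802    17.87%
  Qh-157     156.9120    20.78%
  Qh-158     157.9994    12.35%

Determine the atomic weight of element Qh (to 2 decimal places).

153.88 u

Average mass = Σ (abundance × isotope mass) = 0.2313 × 151.0088 + 0.2587 × 151.9828 + 0.1787 × 153.9802 + 0.2078 × 156.9120 + 0.1235 × 157.9994
= 34.92834 + 39.31795 + 27.51626 + 32.60631 + 19.51293 = 153.88179 u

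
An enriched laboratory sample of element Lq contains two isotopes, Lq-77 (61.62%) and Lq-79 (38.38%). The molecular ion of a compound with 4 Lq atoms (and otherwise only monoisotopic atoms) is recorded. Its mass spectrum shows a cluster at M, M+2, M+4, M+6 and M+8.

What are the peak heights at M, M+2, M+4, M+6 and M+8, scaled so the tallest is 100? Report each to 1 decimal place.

40.1 : 100.0 : 93.4 : 38.8 : 6.0

Each Lq atom is independently Lq-77 (p = 0.6162) or Lq-79 (q = 0.3838); the cluster is the binomial expansion (p + q)^4.
P(M) = 0.6162^4 = 0.144174
P(M+2) = 4 × 0.6162^3 × 0.3838^1 = 0.359195
P(M+4) = 6 × 0.6162^2 × 0.3838^2 = 0.335587
P(M+6) = 4 × 0.6162^1 × 0.3838^3 = 0.139347
P(M+8) = 0.3838^4 = 0.021698
The M+2 peak is largest (0.359195); scaling to 100 gives 40.1 : 100.0 : 93.4 : 38.8 : 6.0.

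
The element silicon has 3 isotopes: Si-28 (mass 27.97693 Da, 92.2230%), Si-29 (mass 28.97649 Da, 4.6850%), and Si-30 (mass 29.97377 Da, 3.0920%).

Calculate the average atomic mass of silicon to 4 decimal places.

28.0855 Da

Average mass = Σ (abundance × isotope mass) = 0.922230 × 27.97693 + 0.046850 × 28.97649 + 0.030920 × 29.97377
= 25.801164 + 1.357549 + 0.926789 = 28.085502 Da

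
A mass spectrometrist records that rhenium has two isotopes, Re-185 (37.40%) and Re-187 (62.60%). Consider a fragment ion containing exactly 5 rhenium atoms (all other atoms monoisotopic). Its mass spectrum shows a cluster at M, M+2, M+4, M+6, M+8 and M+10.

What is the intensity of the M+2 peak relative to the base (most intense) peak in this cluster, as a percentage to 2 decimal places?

(0.3740 + 0.6260)^5 gives M 0.0073, M+2 0.0612, M+4 0.2050, M+6 0.3431, M+8 0.2872, M+10 0.0961; the largest is M+6.
P(M+6) = C(5,3) × 0.3740^2 × 0.6260^3 = 10 × 0.139876 × 0.24531438 = 0.343136 (base)
P(M+2) = C(5,1) × 0.3740^4 × 0.6260^1 = 5 × 0.0195653 × 0.6260 = 0.061239
Relative intensity = 0.061239 / 0.343136 × 100 = 17.85

17.85%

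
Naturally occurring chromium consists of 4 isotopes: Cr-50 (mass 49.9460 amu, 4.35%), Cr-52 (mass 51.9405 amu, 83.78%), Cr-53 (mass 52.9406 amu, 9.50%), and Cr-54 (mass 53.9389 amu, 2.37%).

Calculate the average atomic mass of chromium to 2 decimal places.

Weight each isotope mass by its fractional abundance: 0.0435 × 49.9460 + 0.8378 × 51.9405 + 0.0950 × 52.9406 + 0.0237 × 53.9389
= 2.17265 + 43.51575 + 5.02936 + 1.27835 = 51.99611 amu

52.00 amu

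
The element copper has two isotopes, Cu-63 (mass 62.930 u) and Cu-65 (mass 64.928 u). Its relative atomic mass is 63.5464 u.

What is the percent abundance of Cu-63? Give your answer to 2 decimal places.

With x = fraction of Cu-63 (so Cu-65 is 1 − x):
62.930·x + 64.928·(1 − x) = 63.5464
(62.930 − 64.928)·x = 63.5464 − 64.928
x = -1.3816 / -1.998 = 0.69149 → 69.15% Cu-63, 30.85% Cu-65.

69.15%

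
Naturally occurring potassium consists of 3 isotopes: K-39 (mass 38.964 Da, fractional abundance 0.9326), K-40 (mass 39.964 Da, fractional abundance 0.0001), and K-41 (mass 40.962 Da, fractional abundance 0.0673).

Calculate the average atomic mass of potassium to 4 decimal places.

The abundance-weighted mean is 0.9326 × 38.964 + 0.0001 × 39.964 + 0.0673 × 40.962
= 36.33783 + 0.00400 + 2.75674 = 39.09857 Da

39.0986 Da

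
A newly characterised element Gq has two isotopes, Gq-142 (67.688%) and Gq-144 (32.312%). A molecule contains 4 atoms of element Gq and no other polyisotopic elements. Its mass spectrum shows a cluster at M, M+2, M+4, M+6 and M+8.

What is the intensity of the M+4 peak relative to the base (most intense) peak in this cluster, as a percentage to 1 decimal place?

71.6%

Term probabilities: M 0.2099, M+2 0.4008, M+4 0.2870, M+6 0.0913, M+8 0.0109. Base peak = M+2.
P(M+2) = C(4,1) × 0.67688^3 × 0.32312^1 = 4 × 0.31012376 × 0.32312 = 0.400829 (base)
P(M+4) = C(4,2) × 0.67688^2 × 0.32312^2 = 6 × 0.45816653 × 0.10440653 = 0.287013
Relative intensity = 0.287013 / 0.400829 × 100 = 71.6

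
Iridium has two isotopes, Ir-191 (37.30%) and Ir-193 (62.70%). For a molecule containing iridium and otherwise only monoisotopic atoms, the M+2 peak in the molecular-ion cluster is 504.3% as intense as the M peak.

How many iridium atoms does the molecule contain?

The M+2/M ratio from n Ir atoms is n · q/p = n · 0.6270/0.3730.
n = 5.043 × 0.3730/0.6270 = 3.00 ≈ 3

3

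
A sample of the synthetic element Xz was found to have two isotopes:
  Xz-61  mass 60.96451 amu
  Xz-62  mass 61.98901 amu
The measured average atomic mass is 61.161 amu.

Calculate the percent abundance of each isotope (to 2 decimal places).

Let x be the fractional abundance of Xz-61; then Xz-62 has abundance 1 − x.
60.96451·x + 61.98901·(1 − x) = 61.161
(60.96451 − 61.98901)·x = 61.161 − 61.98901
x = -0.82801 / -1.02450 = 0.80821 → 80.82% Xz-61, 19.18% Xz-62.

Xz-61: 80.82%, Xz-62: 19.18%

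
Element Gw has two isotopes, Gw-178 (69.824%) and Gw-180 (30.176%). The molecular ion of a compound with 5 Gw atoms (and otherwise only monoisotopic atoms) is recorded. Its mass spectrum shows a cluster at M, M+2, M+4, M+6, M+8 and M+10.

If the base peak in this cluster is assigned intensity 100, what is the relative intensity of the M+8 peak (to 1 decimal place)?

(0.69824 + 0.30176)^5 gives M 0.1660, M+2 0.3586, M+4 0.3100, M+6 0.1340, M+8 0.0289, M+10 0.0025; the largest is M+2.
P(M+2) = C(5,1) × 0.69824^4 × 0.30176^1 = 5 × 0.23769437 × 0.30176 = 0.358633 (base)
P(M+8) = C(5,4) × 0.69824^1 × 0.30176^4 = 5 × 0.69824 × 0.00829176 = 0.028948
Relative intensity = 0.028948 / 0.358633 × 100 = 8.1

8.1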